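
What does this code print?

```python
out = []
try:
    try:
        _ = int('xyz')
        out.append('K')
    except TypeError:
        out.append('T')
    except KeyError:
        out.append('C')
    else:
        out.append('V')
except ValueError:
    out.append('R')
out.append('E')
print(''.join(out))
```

Execution trace: 'R' (outer except ValueError) → 'E' (after the try/except). Output: RE

Answer: RE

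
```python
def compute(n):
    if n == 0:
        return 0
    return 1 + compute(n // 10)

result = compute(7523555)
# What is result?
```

Count of digits of 7523555: 7

Answer: 7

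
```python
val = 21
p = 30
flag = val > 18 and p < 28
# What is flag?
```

Trace:
`val = 21` → val = 21
`p = 30` → p = 30
`flag = val > 18 and p < 28` → flag = False
So flag = False

Answer: False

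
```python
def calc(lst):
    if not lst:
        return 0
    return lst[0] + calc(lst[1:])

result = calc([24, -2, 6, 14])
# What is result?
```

24 + (-2) + 6 + 14 + 0 = 42

Answer: 42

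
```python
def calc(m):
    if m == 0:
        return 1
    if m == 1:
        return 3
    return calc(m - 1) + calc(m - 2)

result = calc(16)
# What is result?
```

Build up from base cases: calc(0)=1, calc(1)=3, calc(2)=4, calc(3)=7, calc(4)=11, calc(5)=18, calc(6)=29, ..., calc(16)=3571

Answer: 3571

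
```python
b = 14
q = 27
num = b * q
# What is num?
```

Trace:
`b = 14` → b = 14
`q = 27` → q = 27
`num = b * q` → num = 378
So num = 378

Answer: 378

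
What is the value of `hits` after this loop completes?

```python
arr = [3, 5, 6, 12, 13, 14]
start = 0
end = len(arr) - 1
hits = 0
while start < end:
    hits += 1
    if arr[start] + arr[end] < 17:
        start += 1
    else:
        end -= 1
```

Steps to find pair summing to 17
`hits` takes the values: 0 → 1 → 2 → 3 → 4 → 5

Answer: 5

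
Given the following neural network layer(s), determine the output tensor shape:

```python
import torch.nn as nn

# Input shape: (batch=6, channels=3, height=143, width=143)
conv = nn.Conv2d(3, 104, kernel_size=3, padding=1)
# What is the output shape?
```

Input: (6, 3, 143, 143) -> Output: (6, 104, 143, 143)

Answer: (6, 104, 143, 143)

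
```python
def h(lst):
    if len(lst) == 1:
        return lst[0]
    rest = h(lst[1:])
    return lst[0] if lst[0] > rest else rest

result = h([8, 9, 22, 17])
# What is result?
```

Recursive max over [8, 9, 22, 17] = 22

Answer: 22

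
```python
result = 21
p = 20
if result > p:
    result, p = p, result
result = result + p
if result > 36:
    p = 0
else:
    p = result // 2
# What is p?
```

Trace:
`result = 21` → result = 21
`p = 20` → p = 20
`if result > p: ...` → result > p is True → result = 20; p = 21
`result = result + p` → result = 41
`if result > 36: ...` → result > 36 is True → p = 0
So p = 0

Answer: 0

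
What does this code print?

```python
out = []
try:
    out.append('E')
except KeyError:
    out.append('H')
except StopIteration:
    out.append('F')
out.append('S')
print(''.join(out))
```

Execution trace: 'E' (try body, no exception) → 'S' (after the try/except). Output: ES

Answer: ES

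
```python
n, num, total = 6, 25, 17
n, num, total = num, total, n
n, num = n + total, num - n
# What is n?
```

Trace:
`n, num, total = 6, 25, 17` → n = 6; num = 25; total = 17
`n, num, total = num, total, n` → n = 25; num = 17; total = 6
`n, num = n + total, num - n` → n = 31; num = -8
So n = 31

Answer: 31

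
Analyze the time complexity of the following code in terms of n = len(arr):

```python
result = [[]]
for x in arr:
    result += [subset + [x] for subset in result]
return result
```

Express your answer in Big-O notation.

This is subset (power-set) generation — 2^n subsets, each materialised as a list of up to n elements. Time complexity: O(n · 2^n).

Answer: O(n · 2^n)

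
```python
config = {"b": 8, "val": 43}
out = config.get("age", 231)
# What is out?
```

Trace:
`config = {"b": 8, "val": 43}` → config = {'b': 8, 'val': 43}
`out = config.get("age", 231)` → out = 231
So out = 231

Answer: 231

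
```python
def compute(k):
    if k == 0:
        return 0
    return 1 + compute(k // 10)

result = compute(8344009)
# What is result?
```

Count of digits of 8344009: 7

Answer: 7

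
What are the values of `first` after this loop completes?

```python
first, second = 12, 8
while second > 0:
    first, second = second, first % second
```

GCD of 12 and 8
`first` takes the values: 12 → 8 → 4

Answer: 4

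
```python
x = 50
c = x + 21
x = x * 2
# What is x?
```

Trace:
`x = 50` → x = 50
`c = x + 21` → c = 71
`x = x * 2` → x = 100
So x = 100

Answer: 100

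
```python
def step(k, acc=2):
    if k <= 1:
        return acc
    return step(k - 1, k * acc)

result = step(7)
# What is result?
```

Accumulator trace (n, acc): (7, 2) -> (6, 14) -> (5, 84) -> (4, 420) -> (3, 1680) -> (2, 5040) -> (1, 10080) -> return 10080

Answer: 10080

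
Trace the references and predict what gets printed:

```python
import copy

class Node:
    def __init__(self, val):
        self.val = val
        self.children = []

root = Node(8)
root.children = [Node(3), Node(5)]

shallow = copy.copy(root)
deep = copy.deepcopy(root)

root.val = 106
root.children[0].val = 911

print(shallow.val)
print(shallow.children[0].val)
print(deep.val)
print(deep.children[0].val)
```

Key concept: deep copy with custom objects.
Step by step:
`root = Node(8)` → root = Node(val=8, children=[])
`root.children = [Node(3), Node(5)]` → root = Node(val=8, children=[Node(val=3, children=[]), Node(val=5, children=[])])
`shallow = copy.copy(root)` → shallow = Node(val=8, children=[Node(val=3, children=[]), Node(val=5, children=[])])
`deep = copy.deepcopy(root)` → deep = Node(val=8, children=[Node(val=3, children=[]), Node(val=5, children=[])])
`root.val = 106` → root = Node(val=106, children=[Node(val=3, children=[]), Node(val=5, children=[])])
`root.children[0].val = 911` → root = Node(val=106, children=[Node(val=911, children=[]), Node(val=5, children=[])]); shallow = Node(val=8, children=[Node(val=911, children=[]), Node(val=5, children=[])])
`print(shallow.val)` → prints 8
`print(shallow.children[0].val)` → prints 911
`print(deep.val)` → prints 8
`print(deep.children[0].val)` → prints 3

Answer:
8
911
8
3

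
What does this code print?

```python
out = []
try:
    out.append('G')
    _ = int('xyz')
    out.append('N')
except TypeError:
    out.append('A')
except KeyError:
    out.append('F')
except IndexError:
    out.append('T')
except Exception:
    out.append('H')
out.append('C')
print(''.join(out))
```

Execution trace: 'G' (try body) → 'H' (except Exception) → 'C' (after the try/except). Output: GHC

Answer: GHC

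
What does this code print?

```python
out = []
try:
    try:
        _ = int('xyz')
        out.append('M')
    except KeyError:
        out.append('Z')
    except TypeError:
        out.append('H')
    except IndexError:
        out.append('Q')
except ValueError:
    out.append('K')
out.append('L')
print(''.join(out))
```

Execution trace: 'K' (outer except ValueError) → 'L' (after the try/except). Output: KL

Answer: KL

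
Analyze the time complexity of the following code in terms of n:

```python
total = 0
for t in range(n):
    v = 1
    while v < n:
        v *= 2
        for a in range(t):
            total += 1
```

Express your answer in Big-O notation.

Each loop level contributes: n × log n × n. Multiplying the contributions gives O(n^2 log n).

Answer: O(n^2 log n)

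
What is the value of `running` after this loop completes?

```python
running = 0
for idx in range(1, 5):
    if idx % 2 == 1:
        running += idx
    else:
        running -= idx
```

Add odd, subtract even
`running` takes the values: 0 → 1 → -1 → 2 → -2

Answer: -2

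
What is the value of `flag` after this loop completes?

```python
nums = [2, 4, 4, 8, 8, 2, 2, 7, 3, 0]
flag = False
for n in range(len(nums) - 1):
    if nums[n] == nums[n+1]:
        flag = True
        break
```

Check consecutive duplicates in [2, 4, 4, 8, 8, 2, 2, 7, 3, 0]
`flag` takes the values: False → True

Answer: True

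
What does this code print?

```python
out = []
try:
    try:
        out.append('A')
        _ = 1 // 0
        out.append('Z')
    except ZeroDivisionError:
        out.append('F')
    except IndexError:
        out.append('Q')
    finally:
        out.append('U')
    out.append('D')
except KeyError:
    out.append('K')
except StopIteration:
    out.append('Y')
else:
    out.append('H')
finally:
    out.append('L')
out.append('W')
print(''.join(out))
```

Execution trace: 'A' (inner try body) → 'F' (inner except ZeroDivisionError) → 'U' (inner finally) → 'D' (try body, no exception) → 'H' (else) → 'L' (finally) → 'W' (after the try/except). Output: AFUDHLW

Answer: AFUDHLW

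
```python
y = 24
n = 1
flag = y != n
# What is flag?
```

Trace:
`y = 24` → y = 24
`n = 1` → n = 1
`flag = y != n` → flag = True
So flag = True

Answer: True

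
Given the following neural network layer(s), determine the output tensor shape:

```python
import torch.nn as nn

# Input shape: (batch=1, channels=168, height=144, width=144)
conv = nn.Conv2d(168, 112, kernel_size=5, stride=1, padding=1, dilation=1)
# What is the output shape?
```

Input: (1, 168, 144, 144) -> Output: (1, 112, 142, 142)

Answer: (1, 112, 142, 142)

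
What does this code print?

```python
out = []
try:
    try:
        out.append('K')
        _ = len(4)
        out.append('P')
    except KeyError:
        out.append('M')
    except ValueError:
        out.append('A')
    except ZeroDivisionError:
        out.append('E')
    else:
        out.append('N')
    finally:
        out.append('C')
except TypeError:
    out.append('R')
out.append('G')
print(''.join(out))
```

Execution trace: 'K' (try body) → 'C' (finally) → 'R' (outer except TypeError) → 'G' (after the try/except). Output: KCRG

Answer: KCRG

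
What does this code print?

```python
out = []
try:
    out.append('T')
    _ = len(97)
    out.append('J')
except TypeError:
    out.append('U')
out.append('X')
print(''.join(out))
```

Execution trace: 'T' (try body) → 'U' (except TypeError) → 'X' (after the try/except). Output: TUX

Answer: TUX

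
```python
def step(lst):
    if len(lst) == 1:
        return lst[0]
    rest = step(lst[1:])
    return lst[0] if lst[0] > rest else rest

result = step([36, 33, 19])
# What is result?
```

Recursive max over [36, 33, 19] = 36

Answer: 36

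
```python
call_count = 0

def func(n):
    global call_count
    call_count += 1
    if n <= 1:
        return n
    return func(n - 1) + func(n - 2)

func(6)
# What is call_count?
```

Calls(n) = 1 + Calls(n-1) + Calls(n-2); Calls(0)=Calls(1)=1. For n=6 this gives 25.

Answer: 25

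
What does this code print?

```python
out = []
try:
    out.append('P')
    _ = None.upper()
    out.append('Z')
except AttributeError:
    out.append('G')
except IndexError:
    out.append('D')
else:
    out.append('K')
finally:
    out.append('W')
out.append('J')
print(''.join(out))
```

Execution trace: 'P' (try body) → 'G' (except AttributeError) → 'W' (finally) → 'J' (after the try/except). Output: PGWJ

Answer: PGWJ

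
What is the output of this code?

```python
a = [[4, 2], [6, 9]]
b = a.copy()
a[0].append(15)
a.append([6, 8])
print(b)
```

Key concept: shallow copy with nested lists.
Step by step:
`a = [[4, 2], [6, 9]]` → a = [[4, 2], [6, 9]]
`b = a.copy()` → b = [[4, 2], [6, 9]]
`a[0].append(15)` → a = [[4, 2, 15], [6, 9]]; b = [[4, 2, 15], [6, 9]]
`a.append([6, 8])` → a = [[4, 2, 15], [6, 9], [6, 8]]
`print(b)` → prints [[4, 2, 15], [6, 9]]

Answer: [[4, 2, 15], [6, 9]]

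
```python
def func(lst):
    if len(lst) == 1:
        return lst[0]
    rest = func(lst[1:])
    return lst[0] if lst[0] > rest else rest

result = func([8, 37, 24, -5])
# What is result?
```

Recursive max over [8, 37, 24, -5] = 37

Answer: 37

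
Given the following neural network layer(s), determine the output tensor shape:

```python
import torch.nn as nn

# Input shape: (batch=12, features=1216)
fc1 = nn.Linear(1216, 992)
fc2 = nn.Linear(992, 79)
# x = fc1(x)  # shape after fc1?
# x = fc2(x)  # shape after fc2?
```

Input: (12, 1216) -> after fc1: (12, 992) -> Output: (12, 79)

Answer: (12, 79)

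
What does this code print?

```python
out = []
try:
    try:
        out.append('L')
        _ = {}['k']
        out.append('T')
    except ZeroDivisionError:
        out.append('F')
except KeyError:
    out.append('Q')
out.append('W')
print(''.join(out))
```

Execution trace: 'L' (try body) → 'Q' (outer except KeyError) → 'W' (after the try/except). Output: LQW

Answer: LQW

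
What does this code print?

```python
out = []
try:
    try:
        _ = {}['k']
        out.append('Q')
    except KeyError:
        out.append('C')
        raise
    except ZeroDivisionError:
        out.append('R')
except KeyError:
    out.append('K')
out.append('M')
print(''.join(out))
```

Execution trace: 'C' (inner except KeyError) → 'K' (outer except KeyError) → 'M' (after the try/except). Output: CKM

Answer: CKM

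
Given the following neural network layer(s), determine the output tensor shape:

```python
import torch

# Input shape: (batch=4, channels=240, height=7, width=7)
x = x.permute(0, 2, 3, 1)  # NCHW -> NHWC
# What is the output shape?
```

Input: (4, 240, 7, 7) -> Output: (4, 7, 7, 240)

Answer: (4, 7, 7, 240)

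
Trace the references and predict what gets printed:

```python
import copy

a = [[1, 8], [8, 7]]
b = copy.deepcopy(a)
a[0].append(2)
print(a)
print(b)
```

Key concept: deep copy is fully independent.
Step by step:
`a = [[1, 8], [8, 7]]` → a = [[1, 8], [8, 7]]
`b = copy.deepcopy(a)` → b = [[1, 8], [8, 7]]
`a[0].append(2)` → a = [[1, 8, 2], [8, 7]]
`print(a)` → prints [[1, 8, 2], [8, 7]]
`print(b)` → prints [[1, 8], [8, 7]]

Answer:
[[1, 8, 2], [8, 7]]
[[1, 8], [8, 7]]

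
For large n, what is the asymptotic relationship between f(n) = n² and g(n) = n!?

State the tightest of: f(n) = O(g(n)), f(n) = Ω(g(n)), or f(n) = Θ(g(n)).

n² vs n!: f(n) = O(g(n)) but not Ω(g(n)) — n! grows strictly faster than n².

Answer: f(n) = O(g(n)) but not Ω(g(n)) — n! grows strictly faster than n².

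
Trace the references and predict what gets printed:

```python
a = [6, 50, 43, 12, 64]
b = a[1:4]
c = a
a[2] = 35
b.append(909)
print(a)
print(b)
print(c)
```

Key concept: slice vs alias.
Step by step:
`a = [6, 50, 43, 12, 64]` → a = [6, 50, 43, 12, 64]
`b = a[1:4]` → b = [50, 43, 12]
`c = a` → c = [6, 50, 43, 12, 64] (same object as a)
`a[2] = 35` → a = [6, 50, 35, 12, 64] (same object as c); c = [6, 50, 35, 12, 64] (same object as a)
`b.append(909)` → b = [50, 43, 12, 909]
`print(a)` → prints [6, 50, 35, 12, 64]
`print(b)` → prints [50, 43, 12, 909]
`print(c)` → prints [6, 50, 35, 12, 64]

Answer:
[6, 50, 35, 12, 64]
[50, 43, 12, 909]
[6, 50, 35, 12, 64]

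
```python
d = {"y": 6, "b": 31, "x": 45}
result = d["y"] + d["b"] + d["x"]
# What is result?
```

Trace:
`d = {"y": 6, "b": 31, "x": 45}` → d = {'y': 6, 'b': 31, 'x': 45}
`result = d["y"] + d["b"] + d["x"]` → result = 82
So result = 82

Answer: 82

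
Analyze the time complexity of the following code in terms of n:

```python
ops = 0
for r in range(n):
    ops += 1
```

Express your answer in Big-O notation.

Each loop level contributes: n. Multiplying the contributions gives O(n).

Answer: O(n)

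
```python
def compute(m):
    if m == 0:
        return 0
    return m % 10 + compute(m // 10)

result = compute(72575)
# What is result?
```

Sum of digits of 72575: 5 + 7 + 5 + 2 + 7 = 26

Answer: 26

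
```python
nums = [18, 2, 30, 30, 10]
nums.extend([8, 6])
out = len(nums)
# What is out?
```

Trace:
`nums = [18, 2, 30, 30, 10]` → nums = [18, 2, 30, 30, 10]
`nums.extend([8, 6])` → nums = [18, 2, 30, 30, 10, 8, 6]
`out = len(nums)` → out = 7
So out = 7

Answer: 7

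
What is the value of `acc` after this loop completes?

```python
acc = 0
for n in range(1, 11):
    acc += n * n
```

Sum of squares 1² to 10² = 385
`acc` takes the values: 0 → 1 → 5 → 14 → 30 → 55 → 91 → 140 → 204 → 285 → 385

Answer: 385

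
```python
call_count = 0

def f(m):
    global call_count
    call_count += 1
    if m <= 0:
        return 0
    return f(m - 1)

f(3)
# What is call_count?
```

Linear recursion stepping by 1: 4 calls from m=3 down to ≤0.

Answer: 4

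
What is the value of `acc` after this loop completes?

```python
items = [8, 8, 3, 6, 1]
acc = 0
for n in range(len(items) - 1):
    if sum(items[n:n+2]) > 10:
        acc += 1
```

Count windows with sum > 10
`acc` takes the values: 0 → 1 → 2

Answer: 2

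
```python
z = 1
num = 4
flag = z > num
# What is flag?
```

Trace:
`z = 1` → z = 1
`num = 4` → num = 4
`flag = z > num` → flag = False
So flag = False

Answer: False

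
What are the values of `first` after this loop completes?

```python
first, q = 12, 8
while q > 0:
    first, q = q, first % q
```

GCD of 12 and 8
`first` takes the values: 12 → 8 → 4

Answer: 4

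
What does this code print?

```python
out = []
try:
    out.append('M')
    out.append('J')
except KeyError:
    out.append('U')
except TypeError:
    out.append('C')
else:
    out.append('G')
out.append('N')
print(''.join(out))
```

Execution trace: 'M' (try body) → 'J' (try body, no exception) → 'G' (else) → 'N' (after the try/except). Output: MJGN

Answer: MJGN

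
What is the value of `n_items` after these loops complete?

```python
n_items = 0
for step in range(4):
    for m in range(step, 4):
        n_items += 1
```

Upper triangle: 4 + 3 + ... + 1
`n_items` takes the values: 0 → 1 → 2 → 3 → 4 → 5 → 6 → 7 → 8 → 9 → 10

Answer: 10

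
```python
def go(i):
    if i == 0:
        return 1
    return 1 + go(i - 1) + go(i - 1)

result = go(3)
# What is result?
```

go(i) = 1 + 2·go(i-1), go(0)=1. Closed form: (1+1)·2^3 - 1 = 15.

Answer: 15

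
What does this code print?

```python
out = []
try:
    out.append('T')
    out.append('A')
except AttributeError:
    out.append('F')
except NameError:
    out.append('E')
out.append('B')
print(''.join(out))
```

Execution trace: 'T' (try body) → 'A' (try body, no exception) → 'B' (after the try/except). Output: TAB

Answer: TAB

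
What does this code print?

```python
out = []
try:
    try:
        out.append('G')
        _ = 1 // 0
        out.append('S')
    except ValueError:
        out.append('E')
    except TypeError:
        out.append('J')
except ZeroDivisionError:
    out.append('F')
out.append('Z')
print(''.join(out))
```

Execution trace: 'G' (try body) → 'F' (outer except ZeroDivisionError) → 'Z' (after the try/except). Output: GFZ

Answer: GFZ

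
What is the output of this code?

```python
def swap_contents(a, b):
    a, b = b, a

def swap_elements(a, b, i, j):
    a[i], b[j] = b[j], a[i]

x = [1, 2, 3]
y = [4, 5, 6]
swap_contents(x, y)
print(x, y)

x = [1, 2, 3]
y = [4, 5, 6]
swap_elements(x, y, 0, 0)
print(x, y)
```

Key concept: parameter rebinding vs mutation.
Step by step:
`x = [1, 2, 3]` → x = [1, 2, 3]
`y = [4, 5, 6]` → y = [4, 5, 6]
`swap_contents(x, y)` → no visible change to tracked variables
`print(x, y)` → prints [1, 2, 3] [4, 5, 6]
`x = [1, 2, 3]` → x = [1, 2, 3]
`y = [4, 5, 6]` → y = [4, 5, 6]
`swap_elements(x, y, 0, 0)` → x = [4, 2, 3]; y = [1, 5, 6]
`print(x, y)` → prints [4, 2, 3] [1, 5, 6]

Answer:
[1, 2, 3] [4, 5, 6]
[4, 2, 3] [1, 5, 6]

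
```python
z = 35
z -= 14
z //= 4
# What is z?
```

Trace:
`z = 35` → z = 35
`z -= 14` → z = 21
`z //= 4` → z = 5
So z = 5

Answer: 5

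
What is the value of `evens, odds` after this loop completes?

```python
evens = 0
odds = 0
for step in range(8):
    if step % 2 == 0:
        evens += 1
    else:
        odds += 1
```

Count evens and odds in range(8)
`evens, odds` takes the values: (0, 0) → (1, 0) → (1, 1) → (2, 1) → (2, 2) → (3, 2) → (3, 3) → (4, 3) → (4, 4)

Answer: 4, 4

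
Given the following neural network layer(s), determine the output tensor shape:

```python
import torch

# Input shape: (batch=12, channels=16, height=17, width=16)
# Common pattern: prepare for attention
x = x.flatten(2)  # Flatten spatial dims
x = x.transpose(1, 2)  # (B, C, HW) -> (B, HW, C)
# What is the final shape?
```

Input: (12, 16, 17, 16) -> after flatten(2): (12, 16, 272) -> Output: (12, 272, 16)

Answer: (12, 272, 16)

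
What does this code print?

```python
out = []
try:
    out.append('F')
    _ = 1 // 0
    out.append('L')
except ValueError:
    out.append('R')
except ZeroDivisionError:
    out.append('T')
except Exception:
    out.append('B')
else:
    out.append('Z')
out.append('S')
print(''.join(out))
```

Execution trace: 'F' (try body) → 'T' (except ZeroDivisionError) → 'S' (after the try/except). Output: FTS

Answer: FTS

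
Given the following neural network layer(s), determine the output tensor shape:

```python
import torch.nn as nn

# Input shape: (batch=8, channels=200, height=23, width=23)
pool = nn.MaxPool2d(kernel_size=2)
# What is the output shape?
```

Input: (8, 200, 23, 23) -> Output: (8, 200, 11, 11)

Answer: (8, 200, 11, 11)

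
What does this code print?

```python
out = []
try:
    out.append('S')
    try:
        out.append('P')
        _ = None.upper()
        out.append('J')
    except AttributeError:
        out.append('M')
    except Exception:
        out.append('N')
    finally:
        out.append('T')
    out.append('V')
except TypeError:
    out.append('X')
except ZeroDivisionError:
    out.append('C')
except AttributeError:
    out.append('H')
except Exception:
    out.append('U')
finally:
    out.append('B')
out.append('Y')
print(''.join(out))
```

Execution trace: 'S' (try body) → 'P' (inner try body) → 'M' (inner except AttributeError) → 'T' (inner finally) → 'V' (try body, no exception) → 'B' (finally) → 'Y' (after the try/except). Output: SPMTVBY

Answer: SPMTVBY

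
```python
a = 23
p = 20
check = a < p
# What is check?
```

Trace:
`a = 23` → a = 23
`p = 20` → p = 20
`check = a < p` → check = False
So check = False

Answer: False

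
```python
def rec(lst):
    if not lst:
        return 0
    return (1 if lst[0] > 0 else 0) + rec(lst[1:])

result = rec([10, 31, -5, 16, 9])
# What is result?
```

Count of positive elements in [10, 31, -5, 16, 9] = 4

Answer: 4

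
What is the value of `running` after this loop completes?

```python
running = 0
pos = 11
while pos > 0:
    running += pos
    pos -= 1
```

Sum 11 down to 1
`running` takes the values: 0 → 11 → 21 → 30 → 38 → 45 → 51 → 56 → 60 → 63 → 65 → 66

Answer: 66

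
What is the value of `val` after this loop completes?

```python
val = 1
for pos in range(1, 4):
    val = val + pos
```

Start at 1, add 1 through 3
`val` takes the values: 1 → 2 → 4 → 7

Answer: 7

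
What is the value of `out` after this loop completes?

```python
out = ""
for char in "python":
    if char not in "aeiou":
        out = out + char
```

Remove vowels from 'python'
`out` takes the values: "" → "p" → "py" → "pyt" → "pyth" → "pythn"

Answer: "pythn"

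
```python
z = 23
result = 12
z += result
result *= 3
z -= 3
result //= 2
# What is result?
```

Trace:
`z = 23` → z = 23
`result = 12` → result = 12
`z += result` → z = 35
`result *= 3` → result = 36
`z -= 3` → z = 32
`result //= 2` → result = 18
So result = 18

Answer: 18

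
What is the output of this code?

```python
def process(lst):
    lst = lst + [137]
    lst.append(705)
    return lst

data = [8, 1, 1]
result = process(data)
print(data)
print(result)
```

Key concept: rebinding parameter vs mutation.
Step by step:
`data = [8, 1, 1]` → data = [8, 1, 1]
`result = process(data)` → result = [8, 1, 1, 137, 705]
`print(data)` → prints [8, 1, 1]
`print(result)` → prints [8, 1, 1, 137, 705]

Answer:
[8, 1, 1]
[8, 1, 1, 137, 705]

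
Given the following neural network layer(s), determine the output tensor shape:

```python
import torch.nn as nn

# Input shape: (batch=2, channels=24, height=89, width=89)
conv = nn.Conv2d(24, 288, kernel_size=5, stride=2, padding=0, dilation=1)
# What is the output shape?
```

Input: (2, 24, 89, 89) -> Output: (2, 288, 43, 43)

Answer: (2, 288, 43, 43)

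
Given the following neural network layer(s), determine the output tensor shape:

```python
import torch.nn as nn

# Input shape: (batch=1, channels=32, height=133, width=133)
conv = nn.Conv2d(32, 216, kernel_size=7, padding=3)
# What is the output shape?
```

Input: (1, 32, 133, 133) -> Output: (1, 216, 133, 133)

Answer: (1, 216, 133, 133)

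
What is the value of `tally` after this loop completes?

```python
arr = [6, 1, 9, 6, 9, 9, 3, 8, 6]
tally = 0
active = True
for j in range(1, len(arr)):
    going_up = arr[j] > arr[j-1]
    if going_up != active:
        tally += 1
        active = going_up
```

Count direction changes in [6, 1, 9, 6, 9, 9, 3, 8, 6]
`tally` takes the values: 0 → 1 → 2 → 3 → 4 → 5 → 6 → 7

Answer: 7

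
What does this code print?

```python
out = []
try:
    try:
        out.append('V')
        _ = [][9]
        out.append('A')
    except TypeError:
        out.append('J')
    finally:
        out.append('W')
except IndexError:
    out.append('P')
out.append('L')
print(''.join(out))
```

Execution trace: 'V' (try body) → 'W' (finally) → 'P' (outer except IndexError) → 'L' (after the try/except). Output: VWPL

Answer: VWPL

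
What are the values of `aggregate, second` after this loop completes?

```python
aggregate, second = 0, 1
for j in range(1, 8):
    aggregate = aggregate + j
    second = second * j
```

Sum and factorial of 1 to 7
`aggregate, second` takes the values: (0, 1) → (1, 1) → (3, 1) → (3, 2) → (6, 2) → (6, 6) → (10, 6) → (10, 24) → (15, 24) → (15, 120) → (21, 120) → (21, 720) → (28, 720) → (28, 5040)

Answer: 28, 5040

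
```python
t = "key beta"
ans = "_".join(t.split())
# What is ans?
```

Trace:
`t = "key beta"` → t = 'key beta'
`ans = "_".join(t.split())` → ans = 'key_beta'
So ans = 'key_beta'

Answer: 'key_beta'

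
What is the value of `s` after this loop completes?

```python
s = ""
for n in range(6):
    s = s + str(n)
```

Concatenate digits 0 to 5
`s` takes the values: "" → "0" → "01" → "012" → "0123" → "01234" → "012345"

Answer: "012345"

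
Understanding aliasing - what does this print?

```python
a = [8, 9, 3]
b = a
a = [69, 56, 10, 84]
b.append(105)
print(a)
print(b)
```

Key concept: rebinding vs mutation: a is rebound to a new list, b still points at the original.
Step by step:
`a = [8, 9, 3]` → a = [8, 9, 3]
`b = a` → b = [8, 9, 3] (same object as a)
`a = [69, 56, 10, 84]` → a = [69, 56, 10, 84]
`b.append(105)` → b = [8, 9, 3, 105]
`print(a)` → prints [69, 56, 10, 84]
`print(b)` → prints [8, 9, 3, 105]

Answer:
[69, 56, 10, 84]
[8, 9, 3, 105]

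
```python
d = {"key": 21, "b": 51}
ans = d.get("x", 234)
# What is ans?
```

Trace:
`d = {"key": 21, "b": 51}` → d = {'key': 21, 'b': 51}
`ans = d.get("x", 234)` → ans = 234
So ans = 234

Answer: 234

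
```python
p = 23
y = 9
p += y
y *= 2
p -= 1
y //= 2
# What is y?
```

Trace:
`p = 23` → p = 23
`y = 9` → y = 9
`p += y` → p = 32
`y *= 2` → y = 18
`p -= 1` → p = 31
`y //= 2` → y = 9
So y = 9

Answer: 9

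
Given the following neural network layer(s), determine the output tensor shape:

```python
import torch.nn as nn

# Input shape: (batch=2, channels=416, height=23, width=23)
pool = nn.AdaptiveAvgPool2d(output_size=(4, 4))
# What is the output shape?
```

Input: (2, 416, 23, 23) -> Output: (2, 416, 4, 4)

Answer: (2, 416, 4, 4)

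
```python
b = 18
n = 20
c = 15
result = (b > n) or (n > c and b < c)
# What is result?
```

Trace:
`b = 18` → b = 18
`n = 20` → n = 20
`c = 15` → c = 15
`result = (b > n) or (n > c and b < c)` → result = False
So result = False

Answer: False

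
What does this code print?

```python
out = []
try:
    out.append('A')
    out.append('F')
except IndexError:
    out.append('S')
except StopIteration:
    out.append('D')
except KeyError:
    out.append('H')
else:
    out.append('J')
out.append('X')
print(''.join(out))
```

Execution trace: 'A' (try body) → 'F' (try body, no exception) → 'J' (else) → 'X' (after the try/except). Output: AFJX

Answer: AFJX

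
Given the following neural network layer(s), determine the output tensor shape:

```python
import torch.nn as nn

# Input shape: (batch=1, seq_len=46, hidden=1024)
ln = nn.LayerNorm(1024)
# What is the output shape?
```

Input: (1, 46, 1024) -> Output: (1, 46, 1024)

Answer: (1, 46, 1024)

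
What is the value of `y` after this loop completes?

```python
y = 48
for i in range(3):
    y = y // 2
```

Halve 3 times: 48 // 2^3 = 6
`y` takes the values: 48 → 24 → 12 → 6

Answer: 6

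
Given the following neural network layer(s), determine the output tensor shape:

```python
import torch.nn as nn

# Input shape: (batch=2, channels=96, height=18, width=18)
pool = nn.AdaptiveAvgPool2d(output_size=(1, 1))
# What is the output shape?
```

Input: (2, 96, 18, 18) -> Output: (2, 96, 1, 1)

Answer: (2, 96, 1, 1)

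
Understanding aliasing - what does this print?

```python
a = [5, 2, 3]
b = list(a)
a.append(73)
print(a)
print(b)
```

Key concept: list() constructor creates copy.
Step by step:
`a = [5, 2, 3]` → a = [5, 2, 3]
`b = list(a)` → b = [5, 2, 3]
`a.append(73)` → a = [5, 2, 3, 73]
`print(a)` → prints [5, 2, 3, 73]
`print(b)` → prints [5, 2, 3]

Answer:
[5, 2, 3, 73]
[5, 2, 3]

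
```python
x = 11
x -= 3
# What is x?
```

Trace:
`x = 11` → x = 11
`x -= 3` → x = 8
So x = 8

Answer: 8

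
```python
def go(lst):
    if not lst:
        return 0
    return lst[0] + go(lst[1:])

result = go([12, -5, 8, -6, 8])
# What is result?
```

12 + (-5) + 8 + (-6) + 8 + 0 = 17

Answer: 17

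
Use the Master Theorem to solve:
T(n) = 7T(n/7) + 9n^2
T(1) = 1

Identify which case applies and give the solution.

a=7, b=7, f(n)=9n^2. log_7(7) = 1. Since c=2 > 1 and the regularity condition holds (7(n/7)^2 = (7/7^2)n^2 with 7/7^2 < 1), Case 3 applies: T(n) = Θ(f(n)) = O(n^2).

Answer: O(n^2) - Case 3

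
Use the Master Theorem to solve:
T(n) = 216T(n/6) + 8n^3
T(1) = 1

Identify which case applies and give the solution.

a=216, b=6, f(n)=8n^3. log_6(216) = 3. Since c=3 = 3, Case 2 applies: T(n) = Θ(n^log_b(a) · log n) = O(n^3 log n).

Answer: O(n^3 log n) - Case 2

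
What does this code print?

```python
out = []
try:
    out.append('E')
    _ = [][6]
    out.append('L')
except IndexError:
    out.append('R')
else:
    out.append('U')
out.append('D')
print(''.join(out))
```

Execution trace: 'E' (try body) → 'R' (except IndexError) → 'D' (after the try/except). Output: ERD

Answer: ERD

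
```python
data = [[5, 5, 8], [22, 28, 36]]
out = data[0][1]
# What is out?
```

Trace:
`data = [[5, 5, 8], [22, 28, 36]]` → data = [[5, 5, 8], [22, 28, 36]]
`out = data[0][1]` → out = 5
So out = 5

Answer: 5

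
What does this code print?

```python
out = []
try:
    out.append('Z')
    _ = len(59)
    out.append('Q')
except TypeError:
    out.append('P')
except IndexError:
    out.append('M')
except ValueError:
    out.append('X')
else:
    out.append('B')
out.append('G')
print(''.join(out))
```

Execution trace: 'Z' (try body) → 'P' (except TypeError) → 'G' (after the try/except). Output: ZPG

Answer: ZPG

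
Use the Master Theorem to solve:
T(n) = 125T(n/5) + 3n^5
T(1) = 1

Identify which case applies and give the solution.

a=125, b=5, f(n)=3n^5. log_5(125) = 3. Since c=5 > 3 and the regularity condition holds (125(n/5)^5 = (125/5^5)n^5 with 125/5^5 < 1), Case 3 applies: T(n) = Θ(f(n)) = O(n^5).

Answer: O(n^5) - Case 3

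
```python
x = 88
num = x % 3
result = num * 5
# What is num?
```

Trace:
`x = 88` → x = 88
`num = x % 3` → num = 1
`result = num * 5` → result = 5
So num = 1

Answer: 1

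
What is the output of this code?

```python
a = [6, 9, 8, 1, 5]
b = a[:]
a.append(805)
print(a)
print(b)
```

Key concept: slice [:] creates copy.
Step by step:
`a = [6, 9, 8, 1, 5]` → a = [6, 9, 8, 1, 5]
`b = a[:]` → b = [6, 9, 8, 1, 5]
`a.append(805)` → a = [6, 9, 8, 1, 5, 805]
`print(a)` → prints [6, 9, 8, 1, 5, 805]
`print(b)` → prints [6, 9, 8, 1, 5]

Answer:
[6, 9, 8, 1, 5, 805]
[6, 9, 8, 1, 5]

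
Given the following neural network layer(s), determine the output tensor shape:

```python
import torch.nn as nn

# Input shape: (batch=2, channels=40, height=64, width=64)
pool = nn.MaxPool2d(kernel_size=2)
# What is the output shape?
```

Input: (2, 40, 64, 64) -> Output: (2, 40, 32, 32)

Answer: (2, 40, 32, 32)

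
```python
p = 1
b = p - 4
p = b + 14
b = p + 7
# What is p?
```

Trace:
`p = 1` → p = 1
`b = p - 4` → b = -3
`p = b + 14` → p = 11
`b = p + 7` → b = 18
So p = 11

Answer: 11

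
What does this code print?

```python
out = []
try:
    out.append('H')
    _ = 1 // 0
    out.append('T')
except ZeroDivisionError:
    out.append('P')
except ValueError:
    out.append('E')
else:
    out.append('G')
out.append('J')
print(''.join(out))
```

Execution trace: 'H' (try body) → 'P' (except ZeroDivisionError) → 'J' (after the try/except). Output: HPJ

Answer: HPJ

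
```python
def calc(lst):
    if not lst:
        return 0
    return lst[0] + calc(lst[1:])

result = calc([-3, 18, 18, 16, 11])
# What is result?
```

(-3) + 18 + 18 + 16 + 11 + 0 = 60

Answer: 60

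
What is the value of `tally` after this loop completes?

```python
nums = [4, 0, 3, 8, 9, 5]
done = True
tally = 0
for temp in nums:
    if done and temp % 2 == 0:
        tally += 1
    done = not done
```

Count even values at even positions
`tally` takes the values: 0 → 1

Answer: 1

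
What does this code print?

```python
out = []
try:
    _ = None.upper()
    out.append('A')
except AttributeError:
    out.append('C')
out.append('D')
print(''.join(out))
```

Execution trace: 'C' (except AttributeError) → 'D' (after the try/except). Output: CD

Answer: CD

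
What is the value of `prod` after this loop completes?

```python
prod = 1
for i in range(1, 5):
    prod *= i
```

4! = 24
`prod` takes the values: 1 → 2 → 6 → 24

Answer: 24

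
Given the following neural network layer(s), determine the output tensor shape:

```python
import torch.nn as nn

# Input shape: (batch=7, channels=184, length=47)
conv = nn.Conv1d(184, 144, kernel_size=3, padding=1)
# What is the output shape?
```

Input: (7, 184, 47) -> Output: (7, 144, 47)

Answer: (7, 144, 47)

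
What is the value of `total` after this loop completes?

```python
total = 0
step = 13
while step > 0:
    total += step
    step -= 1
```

Sum 13 down to 1
`total` takes the values: 0 → 13 → 25 → 36 → 46 → 55 → 63 → 70 → 76 → 81 → 85 → 88 → 90 → 91

Answer: 91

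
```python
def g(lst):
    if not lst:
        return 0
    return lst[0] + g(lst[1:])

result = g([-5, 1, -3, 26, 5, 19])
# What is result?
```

(-5) + 1 + (-3) + 26 + 5 + 19 + 0 = 43

Answer: 43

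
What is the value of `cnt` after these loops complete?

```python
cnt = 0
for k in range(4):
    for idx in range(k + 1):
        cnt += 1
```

Triangle: 1 + 2 + ... + 4
`cnt` takes the values: 0 → 1 → 2 → 3 → 4 → 5 → 6 → 7 → 8 → 9 → 10

Answer: 10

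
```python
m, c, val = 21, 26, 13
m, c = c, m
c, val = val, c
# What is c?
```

Trace:
`m, c, val = 21, 26, 13` → m = 21; c = 26; val = 13
`m, c = c, m` → m = 26; c = 21
`c, val = val, c` → c = 13; val = 21
So c = 13

Answer: 13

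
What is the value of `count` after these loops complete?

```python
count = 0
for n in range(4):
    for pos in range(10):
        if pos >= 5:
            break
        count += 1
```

Inner breaks at 5, outer runs 4 times
`count` takes the values: 0 → 1 → 2 → 3 → 4 → 5 → 6 → 7 → 8 → 9 → 10 → 11 → 12 → 13 → 14 → 15 → 16 → 17 → 18 → 19 → 20

Answer: 20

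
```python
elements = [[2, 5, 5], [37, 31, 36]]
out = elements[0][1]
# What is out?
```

Trace:
`elements = [[2, 5, 5], [37, 31, 36]]` → elements = [[2, 5, 5], [37, 31, 36]]
`out = elements[0][1]` → out = 5
So out = 5

Answer: 5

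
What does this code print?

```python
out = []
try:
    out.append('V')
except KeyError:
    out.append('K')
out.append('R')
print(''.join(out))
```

Execution trace: 'V' (try body, no exception) → 'R' (after the try/except). Output: VR

Answer: VR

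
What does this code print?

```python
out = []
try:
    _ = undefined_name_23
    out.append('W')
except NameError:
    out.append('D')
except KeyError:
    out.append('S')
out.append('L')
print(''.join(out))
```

Execution trace: 'D' (except NameError) → 'L' (after the try/except). Output: DL

Answer: DL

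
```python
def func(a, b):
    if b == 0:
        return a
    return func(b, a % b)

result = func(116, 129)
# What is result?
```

func(116, 129) -> func(129, 116) -> func(116, 13) -> func(13, 12) -> func(12, 1) -> func(1, 0) -> 1

Answer: 1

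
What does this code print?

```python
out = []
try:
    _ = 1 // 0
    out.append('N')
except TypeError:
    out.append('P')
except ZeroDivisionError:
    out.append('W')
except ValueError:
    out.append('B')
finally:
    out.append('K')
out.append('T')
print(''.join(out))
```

Execution trace: 'W' (except ZeroDivisionError) → 'K' (finally) → 'T' (after the try/except). Output: WKT

Answer: WKT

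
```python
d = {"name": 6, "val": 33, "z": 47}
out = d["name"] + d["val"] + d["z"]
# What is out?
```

Trace:
`d = {"name": 6, "val": 33, "z": 47}` → d = {'name': 6, 'val': 33, 'z': 47}
`out = d["name"] + d["val"] + d["z"]` → out = 86
So out = 86

Answer: 86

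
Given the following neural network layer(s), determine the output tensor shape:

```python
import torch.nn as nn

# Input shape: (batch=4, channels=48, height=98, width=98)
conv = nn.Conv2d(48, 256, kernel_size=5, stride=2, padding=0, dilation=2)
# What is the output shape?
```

Input: (4, 48, 98, 98) -> Output: (4, 256, 45, 45)

Answer: (4, 256, 45, 45)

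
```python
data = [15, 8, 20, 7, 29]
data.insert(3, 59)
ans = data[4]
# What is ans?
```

Trace:
`data = [15, 8, 20, 7, 29]` → data = [15, 8, 20, 7, 29]
`data.insert(3, 59)` → data = [15, 8, 20, 59, 7, 29]
`ans = data[4]` → ans = 7
So ans = 7

Answer: 7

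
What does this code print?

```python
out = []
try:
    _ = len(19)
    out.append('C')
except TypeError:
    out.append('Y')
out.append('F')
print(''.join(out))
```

Execution trace: 'Y' (except TypeError) → 'F' (after the try/except). Output: YF

Answer: YF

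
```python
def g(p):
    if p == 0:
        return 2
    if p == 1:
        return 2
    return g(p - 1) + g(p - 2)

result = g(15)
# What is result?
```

Build up from base cases: g(0)=2, g(1)=2, g(2)=4, g(3)=6, g(4)=10, g(5)=16, g(6)=26, ..., g(15)=1974

Answer: 1974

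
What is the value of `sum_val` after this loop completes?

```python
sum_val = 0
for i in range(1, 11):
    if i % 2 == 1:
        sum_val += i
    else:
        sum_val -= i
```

Add odd, subtract even
`sum_val` takes the values: 0 → 1 → -1 → 2 → -2 → 3 → -3 → 4 → -4 → 5 → -5

Answer: -5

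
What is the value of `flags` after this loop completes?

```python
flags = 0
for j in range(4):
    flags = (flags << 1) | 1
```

Build 4 consecutive 1-bits: 0b1111
`flags` takes the values: 0 → 1 → 3 → 7 → 15

Answer: 15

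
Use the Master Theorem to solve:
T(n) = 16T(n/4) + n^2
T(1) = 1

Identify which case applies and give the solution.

a=16, b=4, f(n)=n^2. log_4(16) = 2. Since c=2 = 2, Case 2 applies: T(n) = Θ(n^log_b(a) · log n) = O(n^2 log n).

Answer: O(n^2 log n) - Case 2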